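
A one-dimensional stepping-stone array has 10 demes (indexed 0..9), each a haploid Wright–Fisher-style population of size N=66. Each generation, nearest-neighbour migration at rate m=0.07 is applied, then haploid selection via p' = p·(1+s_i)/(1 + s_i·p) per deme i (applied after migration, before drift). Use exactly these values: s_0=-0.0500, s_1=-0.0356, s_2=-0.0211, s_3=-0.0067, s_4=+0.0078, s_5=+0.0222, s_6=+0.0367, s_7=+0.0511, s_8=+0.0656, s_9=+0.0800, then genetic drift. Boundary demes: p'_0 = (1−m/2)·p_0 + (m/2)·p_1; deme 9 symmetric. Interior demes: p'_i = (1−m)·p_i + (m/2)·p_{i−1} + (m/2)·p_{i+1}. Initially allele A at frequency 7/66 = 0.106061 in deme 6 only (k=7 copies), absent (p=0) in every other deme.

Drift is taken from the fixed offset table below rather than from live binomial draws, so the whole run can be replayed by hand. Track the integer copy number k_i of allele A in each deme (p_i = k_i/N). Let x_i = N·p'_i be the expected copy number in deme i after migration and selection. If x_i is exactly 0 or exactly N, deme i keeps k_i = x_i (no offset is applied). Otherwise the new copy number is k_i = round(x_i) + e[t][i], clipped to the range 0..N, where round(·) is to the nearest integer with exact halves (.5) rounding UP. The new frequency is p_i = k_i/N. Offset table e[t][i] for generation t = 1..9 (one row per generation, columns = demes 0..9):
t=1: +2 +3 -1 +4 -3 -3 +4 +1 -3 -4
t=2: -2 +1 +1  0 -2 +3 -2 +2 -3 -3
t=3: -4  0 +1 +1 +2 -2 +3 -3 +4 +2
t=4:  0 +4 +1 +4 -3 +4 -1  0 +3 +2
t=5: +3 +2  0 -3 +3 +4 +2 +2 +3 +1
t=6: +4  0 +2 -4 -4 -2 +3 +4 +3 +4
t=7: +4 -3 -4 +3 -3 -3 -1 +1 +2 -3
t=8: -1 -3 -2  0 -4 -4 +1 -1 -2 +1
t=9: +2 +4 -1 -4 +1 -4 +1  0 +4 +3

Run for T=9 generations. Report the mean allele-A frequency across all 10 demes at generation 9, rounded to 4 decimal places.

0.0879

t=0: k=[0 0 0 0 0 0 7 0 0 0]
t=1: x=[0.0000 0.0000 0.0000 0.0000 0.0000 0.2504 6.7246 0.2575 0.0000 0.0000] k=[0 0 0 0 0 0 11 1 0 0]
t=2: x=[0.0000 0.0000 0.0000 0.0000 0.0000 0.3935 10.5813 1.3808 0.0373 0.0000] k=[0 0 0 0 0 3 9 3 0 0]
t=3: x=[0.0000 0.0000 0.0000 0.0000 0.1058 3.1706 8.8527 3.2558 0.1119 0.0000] k=[0 0 0 0 2 1 12 0 4 0]
t=4: x=[0.0000 0.0000 0.0000 0.0695 1.9094 1.4508 11.5341 0.5884 3.9494 0.1512] k=[0 0 0 4 0 5 11 1 7 2]
t=5: x=[0.0000 0.0000 0.1371 3.6965 0.3174 5.1381 10.7607 1.6377 7.0029 2.3428] k=[0 0 0 1 3 9 13 4 10 3]
t=6: x=[0.0000 0.0000 0.0343 1.0282 3.1633 9.1009 12.9153 4.7396 10.0756 3.4909] k=[0 0 2 0 0 7 16 9 13 7]
t=7: x=[0.0000 0.0675 1.8218 0.0695 0.2469 7.2098 15.8704 9.7934 13.3125 7.7193] k=[0 0 0 3 0 4 15 11 15 5]
t=8: x=[0.0000 0.0000 0.1028 2.7721 0.2469 4.3331 14.8864 11.7538 15.2420 5.7408] k=[0 0 0 3 0 0 16 11 13 7]
t=9: x=[0.0000 0.0000 0.1028 2.7721 0.1058 0.5723 15.6920 11.7176 13.3852 7.7193] k=[0 0 0 0 1 0 17 12 17 11]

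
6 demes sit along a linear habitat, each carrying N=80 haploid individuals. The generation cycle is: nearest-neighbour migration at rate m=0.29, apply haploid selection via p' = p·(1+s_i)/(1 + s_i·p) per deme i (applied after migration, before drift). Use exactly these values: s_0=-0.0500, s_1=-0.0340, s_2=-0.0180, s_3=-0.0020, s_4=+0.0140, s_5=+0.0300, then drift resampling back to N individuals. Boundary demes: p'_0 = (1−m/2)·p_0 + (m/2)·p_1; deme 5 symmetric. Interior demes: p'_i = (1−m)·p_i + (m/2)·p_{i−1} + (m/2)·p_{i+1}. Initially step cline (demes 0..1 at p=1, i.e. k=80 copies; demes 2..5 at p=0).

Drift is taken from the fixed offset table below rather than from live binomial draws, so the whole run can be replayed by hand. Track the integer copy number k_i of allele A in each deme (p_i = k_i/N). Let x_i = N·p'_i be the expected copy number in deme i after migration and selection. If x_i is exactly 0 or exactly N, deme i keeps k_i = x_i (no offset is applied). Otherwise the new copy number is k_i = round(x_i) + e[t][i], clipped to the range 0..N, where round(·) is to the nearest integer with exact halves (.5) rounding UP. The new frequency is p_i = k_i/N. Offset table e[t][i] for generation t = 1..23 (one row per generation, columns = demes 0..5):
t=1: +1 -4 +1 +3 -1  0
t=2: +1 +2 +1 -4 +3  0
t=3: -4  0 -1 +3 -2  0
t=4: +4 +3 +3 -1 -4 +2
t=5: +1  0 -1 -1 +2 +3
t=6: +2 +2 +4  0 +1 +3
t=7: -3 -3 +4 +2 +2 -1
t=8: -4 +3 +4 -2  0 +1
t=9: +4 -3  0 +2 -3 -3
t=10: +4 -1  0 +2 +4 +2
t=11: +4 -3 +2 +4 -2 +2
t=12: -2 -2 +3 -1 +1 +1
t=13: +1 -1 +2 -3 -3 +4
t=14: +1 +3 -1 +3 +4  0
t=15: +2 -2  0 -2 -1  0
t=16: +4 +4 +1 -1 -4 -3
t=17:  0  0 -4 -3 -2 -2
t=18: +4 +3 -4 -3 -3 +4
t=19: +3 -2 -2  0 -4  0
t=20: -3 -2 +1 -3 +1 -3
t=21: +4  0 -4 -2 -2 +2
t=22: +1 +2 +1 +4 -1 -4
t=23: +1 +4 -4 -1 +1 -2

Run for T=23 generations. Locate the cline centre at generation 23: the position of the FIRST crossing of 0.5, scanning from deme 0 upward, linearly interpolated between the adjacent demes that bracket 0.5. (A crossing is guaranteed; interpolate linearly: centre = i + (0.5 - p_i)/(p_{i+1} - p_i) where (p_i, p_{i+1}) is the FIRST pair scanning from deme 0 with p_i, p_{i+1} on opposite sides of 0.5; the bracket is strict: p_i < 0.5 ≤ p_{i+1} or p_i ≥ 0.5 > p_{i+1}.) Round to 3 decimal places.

1.050

t=0: k=[80 80 0 0 0 0]
t=1: x=[80.0000 68.0527 11.4210 0.0000 0.0000 0.0000] k=[80 64 12 0 0 0]
t=2: x=[77.5616 58.2363 17.5499 1.7366 0.0000 0.0000] k=[79 60 19 0 0 0]
t=3: x=[76.0571 56.2362 21.8999 2.7497 0.0000 0.0000] k=[72 56 21 6 0 0]
t=4: x=[69.2101 52.6255 23.5967 7.2917 0.8820 0.0000] k=[73 56 27 6 0 0]
t=5: x=[70.0985 53.6524 27.8294 8.1603 0.8820 0.0000] k=[71 54 27 7 3 0]
t=6: x=[68.0219 51.9229 27.6852 9.3035 3.1873 0.4480] k=[70 54 32 9 4 3]
t=7: x=[67.1358 52.5093 31.5074 11.5901 4.6404 3.2355] k=[64 50 36 14 7 2]
t=8: x=[61.2435 49.3487 34.4832 16.1492 7.3826 2.8039] k=[57 52 38 14 7 4]
t=9: x=[55.4101 50.0497 36.1897 16.4388 7.6759 4.5605] k=[59 47 36 18 5 2]
t=10: x=[56.4160 46.4732 34.6278 18.6963 6.5329 2.5058] k=[60 45 35 21 11 5]
t=11: x=[56.9935 45.0457 34.0643 21.5485 11.7184 6.0328] k=[61 42 36 26 10 8]
t=12: x=[57.4231 43.1986 35.0619 25.0955 12.1728 8.5122] k=[55 41 38 24 13 10]
t=13: x=[52.0445 41.9054 36.0450 24.4010 14.3227 10.7062] k=[53 41 38 21 11 15]
t=14: x=[50.3088 41.6148 35.6107 21.9831 13.1824 14.7727] k=[51 45 35 25 17 15]
t=15: x=[49.1639 43.7354 34.6428 25.2554 18.0637 15.6589] k=[51 42 35 23 17 16]
t=16: x=[48.7236 41.5998 33.9196 23.8365 17.9176 16.5293] k=[53 46 35 23 14 14]
t=17: x=[51.0442 44.7393 34.4982 23.4018 15.4778 14.3447] k=[51 45 30 20 13 12]
t=18: x=[49.1639 43.0080 30.3820 20.4046 14.0301 12.4526] k=[53 46 26 17 11 16]
t=19: x=[51.0442 43.4293 27.2676 17.4077 12.7432 15.6436] k=[54 41 25 17 9 16]
t=20: x=[51.1762 39.8732 25.8412 16.9732 11.3093 15.3483] k=[48 38 27 14 12 12]
t=21: x=[45.5477 37.1659 26.3878 15.5699 12.4353 12.3046] k=[50 37 22 14 10 14]
t=22: x=[47.1264 36.0239 22.7184 14.5561 11.2942 13.7534] k=[48 38 24 19 10 10]
t=23: x=[45.5477 36.7319 24.9918 18.3916 11.4406 10.2615] k=[47 41 21 17 12 8]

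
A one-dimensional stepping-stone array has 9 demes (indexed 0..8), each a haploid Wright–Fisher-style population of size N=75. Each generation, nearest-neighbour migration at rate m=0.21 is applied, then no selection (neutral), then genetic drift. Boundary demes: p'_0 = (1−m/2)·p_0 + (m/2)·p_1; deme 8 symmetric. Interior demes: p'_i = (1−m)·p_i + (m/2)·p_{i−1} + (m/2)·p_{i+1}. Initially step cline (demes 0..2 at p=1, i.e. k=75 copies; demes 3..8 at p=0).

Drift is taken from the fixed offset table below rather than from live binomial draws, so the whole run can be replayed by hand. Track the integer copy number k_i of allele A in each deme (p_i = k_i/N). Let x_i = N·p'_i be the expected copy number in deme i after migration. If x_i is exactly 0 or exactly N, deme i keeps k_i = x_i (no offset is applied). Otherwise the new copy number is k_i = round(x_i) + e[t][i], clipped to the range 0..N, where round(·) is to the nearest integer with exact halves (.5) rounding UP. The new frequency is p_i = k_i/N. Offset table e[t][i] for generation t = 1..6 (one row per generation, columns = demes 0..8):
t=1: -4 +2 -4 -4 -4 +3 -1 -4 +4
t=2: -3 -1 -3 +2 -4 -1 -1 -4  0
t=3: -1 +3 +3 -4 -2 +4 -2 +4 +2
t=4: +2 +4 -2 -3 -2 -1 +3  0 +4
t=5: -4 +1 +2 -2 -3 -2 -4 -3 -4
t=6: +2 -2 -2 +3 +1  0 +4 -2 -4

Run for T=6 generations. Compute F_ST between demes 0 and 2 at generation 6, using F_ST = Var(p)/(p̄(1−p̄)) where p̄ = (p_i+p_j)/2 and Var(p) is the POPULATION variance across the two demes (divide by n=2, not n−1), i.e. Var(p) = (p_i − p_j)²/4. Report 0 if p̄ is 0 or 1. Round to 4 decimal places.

0.2295

t=0: k=[75 75 75 0 0 0 0 0 0]
t=1: x=[75.0000 75.0000 67.1250 7.8750 0.0000 0.0000 0.0000 0.0000 0.0000] k=[75 75 63 4 0 0 0 0 0]
t=2: x=[75.0000 73.7400 58.0650 9.7750 0.4200 0.0000 0.0000 0.0000 0.0000] k=[75 73 55 12 0 0 0 0 0]
t=3: x=[74.7900 71.3200 52.3750 15.2550 1.2600 0.0000 0.0000 0.0000 0.0000] k=[74 74 55 11 0 0 0 0 0]
t=4: x=[74.0000 72.0050 52.3750 14.4650 1.1550 0.0000 0.0000 0.0000 0.0000] k=[75 75 50 11 0 0 0 0 0]
t=5: x=[75.0000 72.3750 48.5300 13.9400 1.1550 0.0000 0.0000 0.0000 0.0000] k=[75 73 51 12 0 0 0 0 0]
t=6: x=[74.7900 70.9000 49.2150 14.8350 1.2600 0.0000 0.0000 0.0000 0.0000] k=[75 69 47 18 2 0 0 0 0]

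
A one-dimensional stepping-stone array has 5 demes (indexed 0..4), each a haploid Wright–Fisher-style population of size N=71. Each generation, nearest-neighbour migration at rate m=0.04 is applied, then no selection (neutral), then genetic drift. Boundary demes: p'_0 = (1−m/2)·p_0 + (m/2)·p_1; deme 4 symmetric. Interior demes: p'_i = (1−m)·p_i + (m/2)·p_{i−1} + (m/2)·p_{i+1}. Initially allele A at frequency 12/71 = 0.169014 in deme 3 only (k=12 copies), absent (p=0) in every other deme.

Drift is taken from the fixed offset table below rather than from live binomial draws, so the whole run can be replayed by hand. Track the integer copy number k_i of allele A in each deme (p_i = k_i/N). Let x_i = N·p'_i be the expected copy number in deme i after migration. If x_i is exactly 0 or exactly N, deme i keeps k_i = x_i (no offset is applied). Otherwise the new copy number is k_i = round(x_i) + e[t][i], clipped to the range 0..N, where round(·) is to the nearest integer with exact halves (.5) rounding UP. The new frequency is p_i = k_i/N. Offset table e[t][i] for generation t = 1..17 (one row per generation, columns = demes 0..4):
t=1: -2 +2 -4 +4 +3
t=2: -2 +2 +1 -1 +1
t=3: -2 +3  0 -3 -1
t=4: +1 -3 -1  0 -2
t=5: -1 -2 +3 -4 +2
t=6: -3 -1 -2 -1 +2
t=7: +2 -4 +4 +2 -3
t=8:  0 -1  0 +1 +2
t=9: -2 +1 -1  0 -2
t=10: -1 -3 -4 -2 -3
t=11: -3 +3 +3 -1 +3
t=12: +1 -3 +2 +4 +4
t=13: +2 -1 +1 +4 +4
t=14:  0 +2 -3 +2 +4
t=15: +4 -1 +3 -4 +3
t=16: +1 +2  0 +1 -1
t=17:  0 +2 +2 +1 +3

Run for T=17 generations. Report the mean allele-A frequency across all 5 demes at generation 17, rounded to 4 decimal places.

0.1465

t=0: k=[0 0 0 12 0]
t=1: x=[0.0000 0.0000 0.2400 11.5200 0.2400] k=[0 0 0 16 3]
t=2: x=[0.0000 0.0000 0.3200 15.4200 3.2600] k=[0 0 1 14 4]
t=3: x=[0.0000 0.0200 1.2400 13.5400 4.2000] k=[0 3 1 11 3]
t=4: x=[0.0600 2.9000 1.2400 10.6400 3.1600] k=[1 0 0 11 1]
t=5: x=[0.9800 0.0200 0.2200 10.5800 1.2000] k=[0 0 3 7 3]
t=6: x=[0.0000 0.0600 3.0200 6.8400 3.0800] k=[0 0 1 6 5]
t=7: x=[0.0000 0.0200 1.0800 5.8800 5.0200] k=[0 0 5 8 2]
t=8: x=[0.0000 0.1000 4.9600 7.8200 2.1200] k=[0 0 5 9 4]
t=9: x=[0.0000 0.1000 4.9800 8.8200 4.1000] k=[0 1 4 9 2]
t=10: x=[0.0200 1.0400 4.0400 8.7600 2.1400] k=[0 0 0 7 0]
t=11: x=[0.0000 0.0000 0.1400 6.7200 0.1400] k=[0 0 3 6 3]
t=12: x=[0.0000 0.0600 3.0000 5.8800 3.0600] k=[0 0 5 10 7]
t=13: x=[0.0000 0.1000 5.0000 9.8400 7.0600] k=[0 0 6 14 11]
t=14: x=[0.0000 0.1200 6.0400 13.7800 11.0600] k=[0 2 3 16 15]
t=15: x=[0.0400 1.9800 3.2400 15.7200 15.0200] k=[4 1 6 12 18]
t=16: x=[3.9400 1.1600 6.0200 12.0000 17.8800] k=[5 3 6 13 17]
t=17: x=[4.9600 3.1000 6.0800 12.9400 16.9200] k=[5 5 8 14 20]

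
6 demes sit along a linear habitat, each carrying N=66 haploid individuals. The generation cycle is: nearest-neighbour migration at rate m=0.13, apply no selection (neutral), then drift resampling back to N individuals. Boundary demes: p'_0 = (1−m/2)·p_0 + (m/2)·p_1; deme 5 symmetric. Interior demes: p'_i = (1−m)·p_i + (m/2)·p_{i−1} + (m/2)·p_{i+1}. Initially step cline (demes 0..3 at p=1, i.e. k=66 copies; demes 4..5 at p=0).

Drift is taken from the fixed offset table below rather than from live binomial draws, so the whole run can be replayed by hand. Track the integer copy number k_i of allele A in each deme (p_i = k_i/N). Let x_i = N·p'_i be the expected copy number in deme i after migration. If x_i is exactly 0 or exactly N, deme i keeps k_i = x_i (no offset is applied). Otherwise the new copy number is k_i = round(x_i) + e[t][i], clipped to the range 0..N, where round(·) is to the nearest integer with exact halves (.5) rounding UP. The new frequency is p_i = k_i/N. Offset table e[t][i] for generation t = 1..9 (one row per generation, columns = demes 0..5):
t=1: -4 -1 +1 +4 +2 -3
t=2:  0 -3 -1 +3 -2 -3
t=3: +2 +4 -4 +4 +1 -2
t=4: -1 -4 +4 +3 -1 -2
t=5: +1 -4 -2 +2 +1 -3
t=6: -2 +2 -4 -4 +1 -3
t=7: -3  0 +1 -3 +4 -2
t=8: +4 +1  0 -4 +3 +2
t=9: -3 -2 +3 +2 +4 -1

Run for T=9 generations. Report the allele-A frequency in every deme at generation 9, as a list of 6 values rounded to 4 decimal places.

t=0: k=[66 66 66 66 0 0]
t=1: x=[66.0000 66.0000 66.0000 61.7100 4.2900 0.0000] k=[66 66 66 66 6 0]
t=2: x=[66.0000 66.0000 66.0000 62.1000 9.5100 0.3900] k=[66 66 66 65 8 0]
t=3: x=[66.0000 66.0000 65.9350 61.3600 11.1850 0.5200] k=[66 66 62 65 12 0]
t=4: x=[66.0000 65.7400 62.4550 61.3600 14.6650 0.7800] k=[66 62 66 64 14 0]
t=5: x=[65.7400 62.5200 65.6100 60.8800 16.3400 0.9100] k=[66 59 64 63 17 0]
t=6: x=[65.5450 59.7800 63.6100 60.0750 18.8850 1.1050] k=[64 62 60 56 20 0]
t=7: x=[63.8700 62.0000 59.8700 53.9200 21.0400 1.3000] k=[61 62 61 51 25 0]
t=8: x=[61.0650 61.8700 60.4150 49.9600 25.0650 1.6250] k=[65 63 60 46 28 4]
t=9: x=[64.8700 62.9350 59.2850 45.7400 27.6100 5.5600] k=[62 61 62 48 32 5]

[0.9394, 0.9242, 0.9394, 0.7273, 0.4848, 0.0758]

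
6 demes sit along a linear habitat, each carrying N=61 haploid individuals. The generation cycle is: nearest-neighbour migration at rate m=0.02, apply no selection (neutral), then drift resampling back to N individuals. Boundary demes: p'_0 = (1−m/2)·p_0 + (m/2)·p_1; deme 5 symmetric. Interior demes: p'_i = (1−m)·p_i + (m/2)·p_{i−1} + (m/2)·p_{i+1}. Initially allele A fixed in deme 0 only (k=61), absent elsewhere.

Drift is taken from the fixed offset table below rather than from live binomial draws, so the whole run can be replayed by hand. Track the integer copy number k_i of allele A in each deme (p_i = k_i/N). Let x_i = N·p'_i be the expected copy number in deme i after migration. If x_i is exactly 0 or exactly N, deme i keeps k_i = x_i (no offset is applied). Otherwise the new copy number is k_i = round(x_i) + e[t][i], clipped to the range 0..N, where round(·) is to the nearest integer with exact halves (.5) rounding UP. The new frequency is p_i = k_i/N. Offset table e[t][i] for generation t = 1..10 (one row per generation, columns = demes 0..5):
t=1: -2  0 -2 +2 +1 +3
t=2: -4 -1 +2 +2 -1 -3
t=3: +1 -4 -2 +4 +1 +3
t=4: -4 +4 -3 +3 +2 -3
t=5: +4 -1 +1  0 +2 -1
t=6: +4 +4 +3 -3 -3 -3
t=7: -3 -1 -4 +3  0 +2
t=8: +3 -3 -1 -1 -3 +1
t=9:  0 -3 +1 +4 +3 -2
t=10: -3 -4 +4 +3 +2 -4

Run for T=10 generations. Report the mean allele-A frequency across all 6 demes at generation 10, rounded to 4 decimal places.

0.2022

t=0: k=[61 0 0 0 0 0]
t=1: x=[60.3900 0.6100 0.0000 0.0000 0.0000 0.0000] k=[58 1 0 0 0 0]
t=2: x=[57.4300 1.5600 0.0100 0.0000 0.0000 0.0000] k=[53 1 2 0 0 0]
t=3: x=[52.4800 1.5300 1.9700 0.0200 0.0000 0.0000] k=[53 0 0 4 0 0]
t=4: x=[52.4700 0.5300 0.0400 3.9200 0.0400 0.0000] k=[48 5 0 7 2 0]
t=5: x=[47.5700 5.3800 0.1200 6.8800 2.0300 0.0200] k=[52 4 1 7 4 0]
t=6: x=[51.5200 4.4500 1.0900 6.9100 3.9900 0.0400] k=[56 8 4 4 1 0]
t=7: x=[55.5200 8.4400 4.0400 3.9700 1.0200 0.0100] k=[53 7 0 7 1 2]
t=8: x=[52.5400 7.3900 0.1400 6.8700 1.0700 1.9900] k=[56 4 0 6 0 3]
t=9: x=[55.4800 4.4800 0.1000 5.8800 0.0900 2.9700] k=[55 1 1 10 3 1]
t=10: x=[54.4600 1.5400 1.0900 9.8400 3.0500 1.0200] k=[51 0 5 13 5 0]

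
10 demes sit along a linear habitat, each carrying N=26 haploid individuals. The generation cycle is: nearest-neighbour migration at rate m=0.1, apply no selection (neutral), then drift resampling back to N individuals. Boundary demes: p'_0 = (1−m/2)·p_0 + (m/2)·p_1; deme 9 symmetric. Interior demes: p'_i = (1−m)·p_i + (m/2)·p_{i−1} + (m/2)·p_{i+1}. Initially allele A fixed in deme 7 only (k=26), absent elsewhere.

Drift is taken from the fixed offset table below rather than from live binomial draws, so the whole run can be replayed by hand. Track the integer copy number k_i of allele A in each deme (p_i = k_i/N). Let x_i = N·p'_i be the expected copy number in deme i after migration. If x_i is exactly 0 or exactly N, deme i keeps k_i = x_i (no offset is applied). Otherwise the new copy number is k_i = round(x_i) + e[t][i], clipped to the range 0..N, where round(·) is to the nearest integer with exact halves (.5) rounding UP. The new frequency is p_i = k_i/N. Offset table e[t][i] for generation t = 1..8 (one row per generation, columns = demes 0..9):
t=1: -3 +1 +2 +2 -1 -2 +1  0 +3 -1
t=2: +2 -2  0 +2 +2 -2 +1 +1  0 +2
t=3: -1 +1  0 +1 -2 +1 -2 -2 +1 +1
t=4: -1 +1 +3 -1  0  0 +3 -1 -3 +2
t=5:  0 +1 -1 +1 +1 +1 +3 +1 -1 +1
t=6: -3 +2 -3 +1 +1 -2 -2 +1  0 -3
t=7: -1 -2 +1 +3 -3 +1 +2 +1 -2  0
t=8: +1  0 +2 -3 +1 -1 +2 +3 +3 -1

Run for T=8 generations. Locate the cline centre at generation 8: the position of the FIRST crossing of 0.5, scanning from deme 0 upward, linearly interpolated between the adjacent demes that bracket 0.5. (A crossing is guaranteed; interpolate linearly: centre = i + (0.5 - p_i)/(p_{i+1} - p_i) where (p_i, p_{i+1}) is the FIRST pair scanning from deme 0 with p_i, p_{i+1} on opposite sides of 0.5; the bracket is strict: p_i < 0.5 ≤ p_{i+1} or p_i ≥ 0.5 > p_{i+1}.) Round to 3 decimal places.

t=0: k=[0 0 0 0 0 0 0 26 0 0]
t=1: x=[0.0000 0.0000 0.0000 0.0000 0.0000 0.0000 1.3000 23.4000 1.3000 0.0000] k=[0 0 0 0 0 0 2 23 4 0]
t=2: x=[0.0000 0.0000 0.0000 0.0000 0.0000 0.1000 2.9500 21.0000 4.7500 0.2000] k=[0 0 0 0 0 0 4 22 5 2]
t=3: x=[0.0000 0.0000 0.0000 0.0000 0.0000 0.2000 4.7000 20.2500 5.7000 2.1500] k=[0 0 0 0 0 1 3 18 7 3]
t=4: x=[0.0000 0.0000 0.0000 0.0000 0.0500 1.0500 3.6500 16.7000 7.3500 3.2000] k=[0 0 0 0 0 1 7 16 4 5]
t=5: x=[0.0000 0.0000 0.0000 0.0000 0.0500 1.2500 7.1500 14.9500 4.6500 4.9500] k=[0 0 0 0 1 2 10 16 4 6]
t=6: x=[0.0000 0.0000 0.0000 0.0500 1.0000 2.3500 9.9000 15.1000 4.7000 5.9000] k=[0 0 0 1 2 0 8 16 5 3]
t=7: x=[0.0000 0.0000 0.0500 1.0000 1.8500 0.5000 8.0000 15.0500 5.4500 3.1000] k=[0 0 1 4 0 2 10 16 3 3]
t=8: x=[0.0000 0.0500 1.1000 3.6500 0.3000 2.3000 9.9000 15.0500 3.6500 3.0000] k=[0 0 3 1 1 1 12 18 7 2]

6.167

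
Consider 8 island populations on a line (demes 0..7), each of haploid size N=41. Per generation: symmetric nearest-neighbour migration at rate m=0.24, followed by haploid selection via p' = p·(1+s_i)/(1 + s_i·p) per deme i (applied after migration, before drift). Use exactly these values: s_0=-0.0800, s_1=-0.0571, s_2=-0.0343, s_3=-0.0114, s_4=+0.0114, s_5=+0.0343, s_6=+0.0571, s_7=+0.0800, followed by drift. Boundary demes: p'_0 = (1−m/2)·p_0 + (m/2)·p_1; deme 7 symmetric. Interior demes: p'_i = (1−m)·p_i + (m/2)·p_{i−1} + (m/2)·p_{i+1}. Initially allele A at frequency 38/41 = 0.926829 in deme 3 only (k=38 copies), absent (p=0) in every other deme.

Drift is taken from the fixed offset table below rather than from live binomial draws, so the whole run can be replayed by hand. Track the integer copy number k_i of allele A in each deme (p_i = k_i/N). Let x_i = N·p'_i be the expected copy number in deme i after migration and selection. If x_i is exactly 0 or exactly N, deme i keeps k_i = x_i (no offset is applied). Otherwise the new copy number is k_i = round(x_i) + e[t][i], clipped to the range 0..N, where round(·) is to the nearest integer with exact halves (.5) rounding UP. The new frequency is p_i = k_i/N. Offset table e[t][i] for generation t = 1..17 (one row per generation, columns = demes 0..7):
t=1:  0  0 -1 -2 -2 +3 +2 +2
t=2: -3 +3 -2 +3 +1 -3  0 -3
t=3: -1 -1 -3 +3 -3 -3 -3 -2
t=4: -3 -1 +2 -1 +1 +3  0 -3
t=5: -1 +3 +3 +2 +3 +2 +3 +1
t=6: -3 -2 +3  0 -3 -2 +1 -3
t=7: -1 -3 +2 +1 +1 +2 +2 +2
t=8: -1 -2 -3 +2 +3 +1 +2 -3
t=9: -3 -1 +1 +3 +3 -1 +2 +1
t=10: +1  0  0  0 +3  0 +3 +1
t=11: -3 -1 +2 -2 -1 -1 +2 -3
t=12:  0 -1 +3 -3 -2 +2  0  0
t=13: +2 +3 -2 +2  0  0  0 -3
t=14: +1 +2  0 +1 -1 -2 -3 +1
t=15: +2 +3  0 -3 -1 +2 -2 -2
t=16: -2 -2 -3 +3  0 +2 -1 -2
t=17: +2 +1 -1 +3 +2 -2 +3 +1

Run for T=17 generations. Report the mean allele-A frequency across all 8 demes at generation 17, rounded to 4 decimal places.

0.2226

t=0: k=[0 0 0 38 0 0 0 0]
t=1: x=[0.0000 0.0000 4.4205 28.7819 4.6061 0.0000 0.0000 0.0000] k=[0 0 3 27 3 0 0 0]
t=2: x=[0.0000 0.3396 5.3554 21.1226 5.5744 0.3722 0.0000 0.0000] k=[0 3 3 24 7 0 0 0]
t=3: x=[0.3314 2.4984 5.3554 19.3228 8.2746 0.8682 0.0000 0.0000] k=[0 1 2 22 5 0 0 0]
t=4: x=[0.1104 0.9442 4.1480 17.4450 6.5018 0.6203 0.0000 0.0000] k=[0 0 6 16 8 4 0 0]
t=5: x=[0.0000 0.6796 6.2918 13.7351 8.5565 4.1234 0.5071 0.0000] k=[0 4 9 16 12 6 4 0]
t=6: x=[0.4420 3.9072 8.9926 14.5721 11.8553 6.6661 3.9540 0.5179] k=[0 2 12 15 9 5 5 0]
t=7: x=[0.2209 2.8025 10.8788 13.8148 9.3214 5.6421 4.6229 0.6472] k=[0 0 13 15 10 8 7 3]
t=8: x=[0.0000 1.4741 11.3907 14.0539 10.4480 8.3418 6.9548 3.7331] k=[0 0 8 16 13 9 9 1]
t=9: x=[0.0000 0.9064 7.7777 14.5721 12.9803 9.7280 8.4050 2.1087] k=[0 0 9 18 16 9 10 3]
t=10: x=[0.0000 1.0199 8.7572 16.5667 15.5092 10.2165 9.4374 4.1164] k=[0 1 9 17 19 10 12 5]
t=11: x=[0.1104 1.7394 8.7572 16.1676 17.7941 11.5984 11.3706 6.2361] k=[0 1 11 14 17 11 13 3]
t=12: x=[0.1104 1.9669 9.8956 13.8945 16.0305 12.2477 12.0265 4.4991] k=[0 1 13 11 14 14 12 4]
t=13: x=[0.1104 2.1946 11.0362 11.5049 13.7434 14.0700 11.7397 5.3055] k=[2 5 9 14 14 14 12 2]
t=14: x=[2.1812 4.8623 8.8749 13.2968 14.1047 14.0700 11.4937 3.4346] k=[3 7 9 14 13 12 8 4]
t=15: x=[3.2235 6.4346 9.1103 13.1773 13.1008 11.9231 8.3636 4.7965] k=[5 9 9 10 12 14 6 3]
t=16: x=[5.0961 8.1300 8.8749 10.0329 12.0964 13.0988 6.9133 3.6052] k=[3 6 6 13 12 15 6 2]
t=17: x=[3.1116 5.3601 6.6434 11.9427 12.5786 13.8678 6.9133 2.6655] k=[5 6 6 15 15 12 10 4]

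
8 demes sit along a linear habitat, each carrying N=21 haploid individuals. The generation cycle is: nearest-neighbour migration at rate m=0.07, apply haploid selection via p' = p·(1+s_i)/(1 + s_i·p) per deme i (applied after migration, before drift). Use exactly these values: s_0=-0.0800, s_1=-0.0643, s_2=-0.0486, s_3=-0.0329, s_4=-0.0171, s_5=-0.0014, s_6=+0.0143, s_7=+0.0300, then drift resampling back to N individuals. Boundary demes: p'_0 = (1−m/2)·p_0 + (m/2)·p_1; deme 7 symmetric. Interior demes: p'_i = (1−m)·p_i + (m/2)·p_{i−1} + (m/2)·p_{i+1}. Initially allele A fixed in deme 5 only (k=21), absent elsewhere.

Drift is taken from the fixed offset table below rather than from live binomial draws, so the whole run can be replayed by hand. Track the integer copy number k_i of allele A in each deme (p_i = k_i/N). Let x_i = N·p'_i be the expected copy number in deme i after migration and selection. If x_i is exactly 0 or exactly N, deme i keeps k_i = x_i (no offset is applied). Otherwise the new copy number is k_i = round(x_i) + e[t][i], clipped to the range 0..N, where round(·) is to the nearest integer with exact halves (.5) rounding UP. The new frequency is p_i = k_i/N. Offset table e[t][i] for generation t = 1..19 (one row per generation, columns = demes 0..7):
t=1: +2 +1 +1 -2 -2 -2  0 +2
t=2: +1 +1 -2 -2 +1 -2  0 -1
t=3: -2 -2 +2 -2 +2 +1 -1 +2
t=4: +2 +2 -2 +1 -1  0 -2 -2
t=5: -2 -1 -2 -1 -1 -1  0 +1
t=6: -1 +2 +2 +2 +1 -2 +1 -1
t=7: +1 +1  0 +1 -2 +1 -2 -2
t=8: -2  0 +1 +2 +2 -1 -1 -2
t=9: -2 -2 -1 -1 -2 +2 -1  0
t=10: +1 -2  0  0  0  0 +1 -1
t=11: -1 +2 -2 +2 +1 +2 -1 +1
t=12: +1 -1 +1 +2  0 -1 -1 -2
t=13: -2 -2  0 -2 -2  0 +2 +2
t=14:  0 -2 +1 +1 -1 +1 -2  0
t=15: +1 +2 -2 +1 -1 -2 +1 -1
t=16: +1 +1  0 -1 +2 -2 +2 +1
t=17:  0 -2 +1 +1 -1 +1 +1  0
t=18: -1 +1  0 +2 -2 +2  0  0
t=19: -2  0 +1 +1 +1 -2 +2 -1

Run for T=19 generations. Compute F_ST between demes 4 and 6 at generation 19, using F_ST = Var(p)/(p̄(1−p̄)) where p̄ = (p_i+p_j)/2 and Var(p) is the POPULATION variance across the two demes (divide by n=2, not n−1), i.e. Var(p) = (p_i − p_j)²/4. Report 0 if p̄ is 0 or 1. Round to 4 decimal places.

t=0: k=[0 0 0 0 0 21 0 0]
t=1: x=[0.0000 0.0000 0.0000 0.0000 0.7229 19.5281 0.7451 0.0000] k=[0 0 0 0 0 18 1 0]
t=2: x=[0.0000 0.0000 0.0000 0.0000 0.6195 16.7703 1.5806 0.0360] k=[0 0 0 0 2 15 2 0]
t=3: x=[0.0000 0.0000 0.0000 0.0677 2.3488 14.0835 2.4152 0.0721] k=[0 0 0 0 4 15 1 2]
t=4: x=[0.0000 0.0000 0.0000 0.1354 4.1869 14.1185 1.5452 2.0183] k=[0 0 0 1 3 14 0 0]
t=5: x=[0.0000 0.0000 0.0333 1.0026 3.2671 13.1181 0.4968 0.0000] k=[0 0 0 0 2 12 0 0]
t=6: x=[0.0000 0.0000 0.0000 0.0677 2.2452 11.2227 0.4259 0.0000] k=[0 0 0 2 3 9 1 0]
t=7: x=[0.0000 0.0000 0.0666 1.9062 3.1288 8.5029 1.2617 0.0360] k=[0 0 0 3 1 10 0 0]
t=8: x=[0.0000 0.0000 0.0999 2.7442 1.3629 9.3277 0.3549 0.0000] k=[0 0 1 5 3 8 0 0]
t=9: x=[0.0000 0.0328 1.0540 4.6674 3.1980 7.5382 0.2839 0.0000] k=[0 0 0 4 1 10 0 0]
t=10: x=[0.0000 0.0000 0.1332 3.6530 1.3973 9.3277 0.3549 0.0000] k=[0 0 0 4 1 9 1 0]
t=11: x=[0.0000 0.0000 0.1332 3.6530 1.3629 8.4329 1.2617 0.0360] k=[0 0 0 6 2 10 0 1]
t=12: x=[0.0000 0.0000 0.1999 5.5129 2.3833 9.3627 0.3904 0.9926] k=[0 0 1 8 2 8 0 0]
t=13: x=[0.0000 0.0328 1.1544 7.3841 2.3833 7.5032 0.2839 0.0000] k=[0 0 1 5 0 8 2 0]
t=14: x=[0.0000 0.0328 1.0540 4.5644 0.4474 7.5032 2.1674 0.0721] k=[0 0 2 6 0 9 0 0]
t=15: x=[0.0000 0.0655 1.9789 5.5129 0.5162 8.3629 0.3194 0.0000] k=[0 2 0 7 0 6 1 0]
t=16: x=[0.0644 1.7504 0.2999 6.3607 0.4474 5.6092 1.1554 0.0360] k=[1 3 0 5 2 4 3 1]
t=17: x=[0.9884 2.6664 0.2666 4.5987 2.1416 3.8906 3.0013 1.1004] k=[1 1 1 6 1 5 4 1]
t=18: x=[0.9235 0.9386 1.1209 5.5129 1.2939 4.8198 3.9756 1.1364] k=[0 2 1 8 0 7 4 1]
t=19: x=[0.0644 1.7835 1.2214 7.3147 0.5162 6.6436 4.0462 1.1364] k=[0 2 2 8 2 5 6 0]

0.0588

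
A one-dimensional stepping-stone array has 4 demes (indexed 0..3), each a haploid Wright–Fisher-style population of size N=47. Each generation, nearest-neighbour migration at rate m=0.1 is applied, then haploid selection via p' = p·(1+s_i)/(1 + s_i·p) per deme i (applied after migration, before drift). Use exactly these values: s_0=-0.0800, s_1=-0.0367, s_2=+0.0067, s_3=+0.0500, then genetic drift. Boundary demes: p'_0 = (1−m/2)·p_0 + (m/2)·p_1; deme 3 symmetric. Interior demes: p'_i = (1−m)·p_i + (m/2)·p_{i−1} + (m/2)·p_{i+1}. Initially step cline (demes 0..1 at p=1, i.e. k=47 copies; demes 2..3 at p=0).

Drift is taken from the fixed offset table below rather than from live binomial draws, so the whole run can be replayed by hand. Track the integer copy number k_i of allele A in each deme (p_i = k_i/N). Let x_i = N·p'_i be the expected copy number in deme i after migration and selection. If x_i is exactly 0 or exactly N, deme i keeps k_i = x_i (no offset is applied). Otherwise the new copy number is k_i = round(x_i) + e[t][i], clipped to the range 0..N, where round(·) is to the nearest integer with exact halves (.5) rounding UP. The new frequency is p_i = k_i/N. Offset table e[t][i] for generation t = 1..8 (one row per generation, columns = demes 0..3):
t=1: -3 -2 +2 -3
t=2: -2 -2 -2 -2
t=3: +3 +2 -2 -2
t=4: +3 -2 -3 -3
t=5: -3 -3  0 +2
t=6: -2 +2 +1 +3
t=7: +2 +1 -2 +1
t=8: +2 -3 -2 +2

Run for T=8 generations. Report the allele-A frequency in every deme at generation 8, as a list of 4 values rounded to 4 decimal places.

[0.8936, 0.5957, 0.0851, 0.1702]

t=0: k=[47 47 0 0]
t=1: x=[47.0000 44.5651 2.3650 0.0000] k=[47 43 4 0]
t=2: x=[46.7827 41.0586 5.7838 0.2100] k=[45 39 4 0]
t=3: x=[44.5106 37.2645 5.5828 0.2100] k=[47 39 4 0]
t=4: x=[46.5655 37.3668 5.5828 0.2100] k=[47 35 3 0]
t=5: x=[46.3485 33.6455 4.4770 0.1575] k=[43 31 4 2]
t=6: x=[42.0422 29.8448 5.2812 2.2001] k=[40 32 6 5]
t=7: x=[39.0652 30.7043 7.2910 5.2742] k=[41 32 5 6]
t=8: x=[40.0718 30.7043 6.4370 6.2082] k=[42 28 4 8]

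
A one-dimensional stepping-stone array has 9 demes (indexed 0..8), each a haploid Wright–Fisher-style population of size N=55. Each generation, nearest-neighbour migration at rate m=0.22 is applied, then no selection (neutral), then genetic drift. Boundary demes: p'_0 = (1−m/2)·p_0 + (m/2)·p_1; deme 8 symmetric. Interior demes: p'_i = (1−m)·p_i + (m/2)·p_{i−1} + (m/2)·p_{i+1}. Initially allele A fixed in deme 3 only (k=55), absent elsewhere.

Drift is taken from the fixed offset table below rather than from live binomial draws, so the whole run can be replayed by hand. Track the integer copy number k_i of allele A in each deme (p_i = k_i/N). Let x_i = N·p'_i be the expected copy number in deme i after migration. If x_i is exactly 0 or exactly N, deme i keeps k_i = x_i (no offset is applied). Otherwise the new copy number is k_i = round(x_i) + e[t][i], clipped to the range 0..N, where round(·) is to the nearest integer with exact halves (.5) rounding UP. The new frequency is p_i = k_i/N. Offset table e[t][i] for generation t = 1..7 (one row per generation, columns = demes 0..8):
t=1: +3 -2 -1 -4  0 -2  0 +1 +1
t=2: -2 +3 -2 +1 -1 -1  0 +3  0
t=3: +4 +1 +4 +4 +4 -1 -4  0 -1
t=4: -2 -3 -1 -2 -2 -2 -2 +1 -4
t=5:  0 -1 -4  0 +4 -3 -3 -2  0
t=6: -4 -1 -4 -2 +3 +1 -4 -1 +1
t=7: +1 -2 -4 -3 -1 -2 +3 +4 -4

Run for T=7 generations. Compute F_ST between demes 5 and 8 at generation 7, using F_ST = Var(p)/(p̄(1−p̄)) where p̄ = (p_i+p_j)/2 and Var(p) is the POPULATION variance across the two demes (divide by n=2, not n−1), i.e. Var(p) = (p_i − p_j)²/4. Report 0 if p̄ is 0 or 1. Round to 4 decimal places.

t=0: k=[0 0 0 55 0 0 0 0 0]
t=1: x=[0.0000 0.0000 6.0500 42.9000 6.0500 0.0000 0.0000 0.0000 0.0000] k=[0 0 5 39 6 0 0 0 0]
t=2: x=[0.0000 0.5500 8.1900 31.6300 8.9700 0.6600 0.0000 0.0000 0.0000] k=[0 4 6 33 8 0 0 0 0]
t=3: x=[0.4400 3.7800 8.7500 27.2800 9.8700 0.8800 0.0000 0.0000 0.0000] k=[4 5 13 31 14 0 0 0 0]
t=4: x=[4.1100 5.7700 14.1000 27.1500 14.3300 1.5400 0.0000 0.0000 0.0000] k=[2 3 13 25 12 0 0 0 0]
t=5: x=[2.1100 3.9900 13.2200 22.2500 12.1100 1.3200 0.0000 0.0000 0.0000] k=[2 3 9 22 16 0 0 0 0]
t=6: x=[2.1100 3.5500 9.7700 19.9100 14.9000 1.7600 0.0000 0.0000 0.0000] k=[0 3 6 18 18 3 0 0 0]
t=7: x=[0.3300 3.0000 6.9900 16.6800 16.3500 4.3200 0.3300 0.0000 0.0000] k=[1 1 3 14 15 2 3 0 0]

0.0185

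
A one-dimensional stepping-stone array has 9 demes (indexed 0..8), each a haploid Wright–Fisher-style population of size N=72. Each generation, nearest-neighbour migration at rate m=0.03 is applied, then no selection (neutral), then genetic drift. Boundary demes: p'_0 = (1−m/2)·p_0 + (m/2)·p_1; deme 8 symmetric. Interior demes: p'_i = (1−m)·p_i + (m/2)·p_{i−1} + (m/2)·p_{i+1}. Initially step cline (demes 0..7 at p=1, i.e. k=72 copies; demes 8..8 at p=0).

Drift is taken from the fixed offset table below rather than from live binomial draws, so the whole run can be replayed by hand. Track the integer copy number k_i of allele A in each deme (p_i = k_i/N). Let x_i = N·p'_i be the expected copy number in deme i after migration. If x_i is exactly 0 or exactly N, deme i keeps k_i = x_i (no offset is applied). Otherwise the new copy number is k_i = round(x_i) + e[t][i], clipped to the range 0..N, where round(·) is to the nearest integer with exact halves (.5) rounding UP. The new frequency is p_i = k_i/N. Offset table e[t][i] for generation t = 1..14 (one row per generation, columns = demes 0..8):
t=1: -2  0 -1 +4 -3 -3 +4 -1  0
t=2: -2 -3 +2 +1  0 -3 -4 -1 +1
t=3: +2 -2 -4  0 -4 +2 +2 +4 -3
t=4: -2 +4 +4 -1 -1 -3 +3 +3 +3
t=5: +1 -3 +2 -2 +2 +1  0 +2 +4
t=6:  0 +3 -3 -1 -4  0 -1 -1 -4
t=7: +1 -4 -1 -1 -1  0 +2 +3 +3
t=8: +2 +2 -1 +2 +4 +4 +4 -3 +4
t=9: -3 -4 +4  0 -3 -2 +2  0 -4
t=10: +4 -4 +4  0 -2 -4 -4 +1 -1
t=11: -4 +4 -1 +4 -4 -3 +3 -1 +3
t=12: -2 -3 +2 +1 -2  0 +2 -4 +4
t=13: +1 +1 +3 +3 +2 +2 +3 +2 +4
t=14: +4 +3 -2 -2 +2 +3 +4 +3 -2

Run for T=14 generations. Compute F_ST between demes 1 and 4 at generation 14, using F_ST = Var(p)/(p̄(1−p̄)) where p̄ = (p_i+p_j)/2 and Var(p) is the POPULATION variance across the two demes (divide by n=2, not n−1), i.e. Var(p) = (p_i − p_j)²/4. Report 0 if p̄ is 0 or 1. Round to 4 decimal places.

t=0: k=[72 72 72 72 72 72 72 72 0]
t=1: x=[72.0000 72.0000 72.0000 72.0000 72.0000 72.0000 72.0000 70.9200 1.0800] k=[72 72 72 72 72 72 72 70 1]
t=2: x=[72.0000 72.0000 72.0000 72.0000 72.0000 72.0000 71.9700 68.9950 2.0350] k=[72 72 72 72 72 72 68 68 3]
t=3: x=[72.0000 72.0000 72.0000 72.0000 72.0000 71.9400 68.0600 67.0250 3.9750] k=[72 72 72 72 72 72 70 71 1]
t=4: x=[72.0000 72.0000 72.0000 72.0000 72.0000 71.9700 70.0450 69.9350 2.0500] k=[72 72 72 72 72 69 72 72 5]
t=5: x=[72.0000 72.0000 72.0000 72.0000 71.9550 69.0900 71.9550 70.9950 6.0050] k=[72 72 72 72 72 70 72 72 10]
t=6: x=[72.0000 72.0000 72.0000 72.0000 71.9700 70.0600 71.9700 71.0700 10.9300] k=[72 72 72 72 68 70 71 70 7]
t=7: x=[72.0000 72.0000 72.0000 71.9400 68.0900 69.9850 70.9700 69.0700 7.9450] k=[72 72 72 71 67 70 72 72 11]
t=8: x=[72.0000 72.0000 71.9850 70.9550 67.1050 69.9850 71.9700 71.0850 11.9150] k=[72 72 71 72 71 72 72 68 16]
t=9: x=[72.0000 71.9850 71.0300 71.9700 71.0300 71.9850 71.9400 67.2800 16.7800] k=[72 68 72 72 68 70 72 67 13]
t=10: x=[71.9400 68.1200 71.9400 71.9400 68.0900 70.0000 71.8950 66.2650 13.8100] k=[72 64 72 72 66 66 68 67 13]
t=11: x=[71.8800 64.2400 71.8800 71.9100 66.0900 66.0300 67.9550 66.2050 13.8100] k=[68 68 71 72 62 63 71 65 17]
t=12: x=[68.0000 68.0450 70.9700 71.8350 62.1650 63.1050 70.7900 64.3700 17.7200] k=[66 65 72 72 60 63 72 60 22]
t=13: x=[65.9850 65.1200 71.8950 71.8200 60.2250 63.0900 71.6850 59.6100 22.5700] k=[67 66 72 72 62 65 72 62 27]
t=14: x=[66.9850 66.1050 71.9100 71.8500 62.1950 65.0600 71.7450 61.6250 27.5250] k=[71 69 70 70 64 68 72 65 26]

0.0171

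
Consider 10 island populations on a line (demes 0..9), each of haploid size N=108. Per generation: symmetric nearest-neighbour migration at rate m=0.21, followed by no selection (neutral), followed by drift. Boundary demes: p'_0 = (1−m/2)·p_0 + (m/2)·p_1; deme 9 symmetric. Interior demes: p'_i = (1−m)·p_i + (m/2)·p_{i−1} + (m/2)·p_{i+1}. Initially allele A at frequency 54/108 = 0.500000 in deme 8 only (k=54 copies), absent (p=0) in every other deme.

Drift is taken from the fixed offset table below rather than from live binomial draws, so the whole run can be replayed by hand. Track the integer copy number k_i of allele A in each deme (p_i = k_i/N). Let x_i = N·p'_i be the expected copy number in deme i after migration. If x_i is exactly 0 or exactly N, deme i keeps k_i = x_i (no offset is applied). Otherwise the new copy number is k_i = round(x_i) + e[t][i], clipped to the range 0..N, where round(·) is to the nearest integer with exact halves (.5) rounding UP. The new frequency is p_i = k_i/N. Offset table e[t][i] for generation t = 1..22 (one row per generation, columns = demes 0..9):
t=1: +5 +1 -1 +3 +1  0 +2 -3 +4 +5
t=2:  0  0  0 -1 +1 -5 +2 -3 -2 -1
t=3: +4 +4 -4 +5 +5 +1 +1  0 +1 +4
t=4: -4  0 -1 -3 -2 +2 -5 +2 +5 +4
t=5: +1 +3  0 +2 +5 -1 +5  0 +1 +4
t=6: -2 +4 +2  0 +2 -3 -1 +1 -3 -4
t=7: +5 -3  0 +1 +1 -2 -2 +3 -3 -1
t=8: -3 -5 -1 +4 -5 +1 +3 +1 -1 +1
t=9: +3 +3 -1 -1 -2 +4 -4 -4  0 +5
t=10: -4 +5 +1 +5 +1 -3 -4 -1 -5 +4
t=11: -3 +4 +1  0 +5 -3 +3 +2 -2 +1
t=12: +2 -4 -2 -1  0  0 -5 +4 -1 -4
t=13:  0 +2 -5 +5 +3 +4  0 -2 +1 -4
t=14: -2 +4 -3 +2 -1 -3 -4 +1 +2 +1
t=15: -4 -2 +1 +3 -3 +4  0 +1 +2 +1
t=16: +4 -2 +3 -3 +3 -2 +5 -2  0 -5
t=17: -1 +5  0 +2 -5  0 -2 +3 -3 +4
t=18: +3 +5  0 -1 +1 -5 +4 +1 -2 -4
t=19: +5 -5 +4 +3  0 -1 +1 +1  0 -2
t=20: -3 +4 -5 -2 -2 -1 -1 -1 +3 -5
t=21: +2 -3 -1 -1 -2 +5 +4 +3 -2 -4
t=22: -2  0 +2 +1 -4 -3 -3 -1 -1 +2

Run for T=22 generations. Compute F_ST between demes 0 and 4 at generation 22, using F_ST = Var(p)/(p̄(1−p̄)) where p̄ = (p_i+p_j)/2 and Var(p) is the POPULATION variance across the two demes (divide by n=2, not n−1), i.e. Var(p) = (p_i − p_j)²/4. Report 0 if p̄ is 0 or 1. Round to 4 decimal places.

0.0385

t=0: k=[0 0 0 0 0 0 0 0 54 0]
t=1: x=[0.0000 0.0000 0.0000 0.0000 0.0000 0.0000 0.0000 5.6700 42.6600 5.6700] k=[0 0 0 0 0 0 0 3 47 11]
t=2: x=[0.0000 0.0000 0.0000 0.0000 0.0000 0.0000 0.3150 7.3050 38.6000 14.7800] k=[0 0 0 0 0 0 2 4 37 14]
t=3: x=[0.0000 0.0000 0.0000 0.0000 0.0000 0.2100 2.0000 7.2550 31.1200 16.4150] k=[0 0 0 0 0 1 3 7 32 20]
t=4: x=[0.0000 0.0000 0.0000 0.0000 0.1050 1.1050 3.2100 9.2050 28.1150 21.2600] k=[0 0 0 0 0 3 0 11 33 25]
t=5: x=[0.0000 0.0000 0.0000 0.0000 0.3150 2.3700 1.4700 12.1550 29.8500 25.8400] k=[0 0 0 0 5 1 6 12 31 30]
t=6: x=[0.0000 0.0000 0.0000 0.5250 4.0550 1.9450 6.1050 13.3650 28.9000 30.1050] k=[0 0 0 1 6 0 5 14 26 26]
t=7: x=[0.0000 0.0000 0.1050 1.4200 4.8450 1.1550 5.4200 14.3150 24.7400 26.0000] k=[0 0 0 2 6 0 3 17 22 25]
t=8: x=[0.0000 0.0000 0.2100 2.2100 4.9500 0.9450 4.1550 16.0550 21.7900 24.6850] k=[0 0 0 6 0 2 7 17 21 26]
t=9: x=[0.0000 0.0000 0.6300 4.7400 0.8400 2.3150 7.5250 16.3700 21.1050 25.4750] k=[0 0 0 4 0 6 4 12 21 30]
t=10: x=[0.0000 0.0000 0.4200 3.1600 1.0500 5.1600 5.0500 12.1050 21.0000 29.0550] k=[0 0 1 8 2 2 1 11 16 33]
t=11: x=[0.0000 0.1050 1.6300 6.6350 2.6300 1.8950 2.1550 10.4750 17.2600 31.2150] k=[0 4 3 7 8 0 5 12 15 32]
t=12: x=[0.4200 3.4750 3.5250 6.6850 7.0550 1.3650 5.2100 11.5800 16.4700 30.2150] k=[2 0 2 6 7 1 0 16 15 26]
t=13: x=[1.7900 0.4200 2.2100 5.6850 6.2650 1.5250 1.7850 14.2150 16.2600 24.8450] k=[2 2 0 11 9 6 2 12 17 21]
t=14: x=[2.0000 1.7900 1.3650 9.6350 8.8950 5.8950 3.4700 11.4750 16.8950 20.5800] k=[0 6 0 12 8 3 0 12 19 22]
t=15: x=[0.6300 4.7400 1.8900 10.3200 7.8950 3.2100 1.5750 11.4750 18.5800 21.6850] k=[0 3 3 13 5 7 2 12 21 23]
t=16: x=[0.3150 2.6850 4.0500 11.1100 6.0500 6.2650 3.5750 11.8950 20.2650 22.7900] k=[4 1 7 8 9 4 9 10 20 18]
t=17: x=[3.6850 1.9450 6.4750 8.0000 8.3700 5.0500 8.5800 10.9450 18.7400 18.2100] k=[3 7 6 10 3 5 7 14 16 22]
t=18: x=[3.4200 6.4750 6.5250 8.8450 3.9450 5.0000 7.5250 13.4750 16.4200 21.3700] k=[6 11 7 8 5 0 12 14 14 17]
t=19: x=[6.5250 10.0550 7.5250 7.5800 4.7900 1.7850 10.9500 13.7900 14.3150 16.6850] k=[12 5 12 11 5 1 12 15 14 15]
t=20: x=[11.2650 6.4700 11.1600 10.4750 5.2100 2.5750 11.1600 14.5800 14.2100 14.8950] k=[8 10 6 8 3 2 10 14 17 10]
t=21: x=[8.2100 9.3700 6.6300 7.2650 3.4200 2.9450 9.5800 13.8950 15.9500 10.7350] k=[10 6 6 6 1 8 14 17 14 7]
t=22: x=[9.5800 6.4200 6.0000 5.4750 2.2600 7.8950 13.6850 16.3700 13.5800 7.7350] k=[8 6 8 6 0 5 11 15 13 10]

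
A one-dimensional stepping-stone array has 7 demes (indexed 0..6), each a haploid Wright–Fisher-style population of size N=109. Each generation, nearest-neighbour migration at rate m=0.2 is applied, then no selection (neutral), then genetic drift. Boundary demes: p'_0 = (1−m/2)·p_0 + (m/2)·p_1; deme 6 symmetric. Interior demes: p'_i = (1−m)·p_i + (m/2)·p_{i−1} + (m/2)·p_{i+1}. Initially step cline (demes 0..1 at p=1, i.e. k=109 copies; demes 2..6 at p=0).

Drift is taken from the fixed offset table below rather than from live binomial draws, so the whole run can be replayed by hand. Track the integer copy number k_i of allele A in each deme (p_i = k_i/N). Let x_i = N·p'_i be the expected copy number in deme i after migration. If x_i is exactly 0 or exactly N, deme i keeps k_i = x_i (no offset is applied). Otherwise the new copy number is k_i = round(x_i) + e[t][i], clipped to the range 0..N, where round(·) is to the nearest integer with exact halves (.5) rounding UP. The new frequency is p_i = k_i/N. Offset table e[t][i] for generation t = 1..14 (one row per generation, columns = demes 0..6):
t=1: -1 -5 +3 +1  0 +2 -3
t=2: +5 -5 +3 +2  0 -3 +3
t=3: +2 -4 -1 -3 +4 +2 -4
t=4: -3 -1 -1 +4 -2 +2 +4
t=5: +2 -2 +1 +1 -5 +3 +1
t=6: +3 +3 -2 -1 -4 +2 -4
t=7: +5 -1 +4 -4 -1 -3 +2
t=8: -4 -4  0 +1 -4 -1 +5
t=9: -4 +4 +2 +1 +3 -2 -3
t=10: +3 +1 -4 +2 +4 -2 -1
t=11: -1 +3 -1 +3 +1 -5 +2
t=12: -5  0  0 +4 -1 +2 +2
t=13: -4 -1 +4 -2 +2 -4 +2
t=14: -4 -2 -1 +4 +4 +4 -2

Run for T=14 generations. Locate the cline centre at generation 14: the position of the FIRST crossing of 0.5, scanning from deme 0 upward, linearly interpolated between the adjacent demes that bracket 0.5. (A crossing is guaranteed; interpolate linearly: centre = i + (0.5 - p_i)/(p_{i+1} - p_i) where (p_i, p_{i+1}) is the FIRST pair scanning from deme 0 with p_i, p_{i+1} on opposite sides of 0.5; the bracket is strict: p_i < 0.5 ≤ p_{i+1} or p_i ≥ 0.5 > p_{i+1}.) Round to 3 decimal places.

t=0: k=[109 109 0 0 0 0 0]
t=1: x=[109.0000 98.1000 10.9000 0.0000 0.0000 0.0000 0.0000] k=[109 93 14 0 0 0 0]
t=2: x=[107.4000 86.7000 20.5000 1.4000 0.0000 0.0000 0.0000] k=[109 82 24 3 0 0 0]
t=3: x=[106.3000 78.9000 27.7000 4.8000 0.3000 0.0000 0.0000] k=[108 75 27 2 4 0 0]
t=4: x=[104.7000 73.5000 29.3000 4.7000 3.4000 0.4000 0.0000] k=[102 73 28 9 1 2 0]
t=5: x=[99.1000 71.4000 30.6000 10.1000 1.9000 1.7000 0.2000] k=[101 69 32 11 0 5 1]
t=6: x=[97.8000 68.5000 33.6000 12.0000 1.6000 4.1000 1.4000] k=[101 72 32 11 0 6 0]
t=7: x=[98.1000 70.9000 33.9000 12.0000 1.7000 4.8000 0.6000] k=[103 70 38 8 1 2 3]
t=8: x=[99.7000 70.1000 38.2000 10.3000 1.8000 2.0000 2.9000] k=[96 66 38 11 0 1 8]
t=9: x=[93.0000 66.2000 38.1000 12.6000 1.2000 1.6000 7.3000] k=[89 70 40 14 4 0 4]
t=10: x=[87.1000 68.9000 40.4000 15.6000 4.6000 0.8000 3.6000] k=[90 70 36 18 9 0 3]
t=11: x=[88.0000 68.6000 37.6000 18.9000 9.0000 1.2000 2.7000] k=[87 72 37 22 10 0 5]
t=12: x=[85.5000 70.0000 39.0000 22.3000 10.2000 1.5000 4.5000] k=[81 70 39 26 9 4 7]
t=13: x=[79.9000 68.0000 40.8000 25.6000 10.2000 4.8000 6.7000] k=[76 67 45 24 12 1 9]
t=14: x=[75.1000 65.7000 45.1000 24.9000 12.1000 2.9000 8.2000] k=[71 64 44 29 16 7 6]

1.475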